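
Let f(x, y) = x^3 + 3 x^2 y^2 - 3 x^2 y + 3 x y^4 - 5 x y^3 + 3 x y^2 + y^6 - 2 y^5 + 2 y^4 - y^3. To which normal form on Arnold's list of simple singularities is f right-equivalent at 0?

E7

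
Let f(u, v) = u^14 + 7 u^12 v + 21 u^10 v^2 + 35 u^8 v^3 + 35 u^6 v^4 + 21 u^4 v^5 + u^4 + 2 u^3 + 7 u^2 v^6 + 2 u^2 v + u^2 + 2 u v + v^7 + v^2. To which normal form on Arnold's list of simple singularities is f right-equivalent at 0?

A6

The Hessian of f at 0 has rank 1. Corank 1: A-series; mu = 6 gives A_6.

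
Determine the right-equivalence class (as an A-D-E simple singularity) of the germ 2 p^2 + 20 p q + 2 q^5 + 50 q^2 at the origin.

The Hessian of f at 0 has rank 1. Corank 1: A-series; mu = 4 gives A_4.

A_{4}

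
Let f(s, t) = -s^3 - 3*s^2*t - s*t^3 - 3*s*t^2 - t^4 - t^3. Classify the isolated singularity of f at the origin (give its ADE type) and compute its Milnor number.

Type E7, Milnor number mu = 7.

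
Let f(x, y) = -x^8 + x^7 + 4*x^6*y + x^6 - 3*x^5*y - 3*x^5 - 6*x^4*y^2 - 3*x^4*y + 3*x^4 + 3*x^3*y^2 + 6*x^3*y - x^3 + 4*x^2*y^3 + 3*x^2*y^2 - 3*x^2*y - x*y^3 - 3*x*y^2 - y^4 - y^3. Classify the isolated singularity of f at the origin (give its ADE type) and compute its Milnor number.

The Hessian of f at 0 has rank 0. Corank 2; j^3 = -(x + y)^3 is a perfect cube, so E-series; the 4-jet and mu = 7 give E_7.

Type E7, Milnor number mu = 7.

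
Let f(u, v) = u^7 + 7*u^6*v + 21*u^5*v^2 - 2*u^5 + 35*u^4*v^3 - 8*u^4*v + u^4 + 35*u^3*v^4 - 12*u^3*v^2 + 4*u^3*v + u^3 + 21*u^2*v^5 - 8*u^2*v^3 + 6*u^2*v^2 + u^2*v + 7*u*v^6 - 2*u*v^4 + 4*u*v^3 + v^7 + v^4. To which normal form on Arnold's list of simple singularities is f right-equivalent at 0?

D_{5}

The Hessian of f at 0 has rank 0. Corank 2; j^3 = u^2*(u + v) has shape L^2 M (L != M), so D-series; mu = 5 gives D_5.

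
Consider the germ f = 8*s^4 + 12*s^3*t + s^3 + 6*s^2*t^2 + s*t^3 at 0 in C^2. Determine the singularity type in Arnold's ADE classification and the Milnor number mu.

Type E_7, Milnor number mu = 7.

The Hessian of f at 0 is [[0, 0], [0, 0]] with rank 0, so corank 2. A Groebner basis of the Jacobian ideal J(f) in C{s,t} is {3*s^2/4 + t^4 + t^3/4, s^3, s^2*t - s^2/4 - t^3/12, s^2 + s*t^2 + t^3/3}; counting standard monomials gives mu = 7. Corank 2; j^3 = s^3 is a perfect cube, so E-series; the 4-jet and mu = 7 give E_7.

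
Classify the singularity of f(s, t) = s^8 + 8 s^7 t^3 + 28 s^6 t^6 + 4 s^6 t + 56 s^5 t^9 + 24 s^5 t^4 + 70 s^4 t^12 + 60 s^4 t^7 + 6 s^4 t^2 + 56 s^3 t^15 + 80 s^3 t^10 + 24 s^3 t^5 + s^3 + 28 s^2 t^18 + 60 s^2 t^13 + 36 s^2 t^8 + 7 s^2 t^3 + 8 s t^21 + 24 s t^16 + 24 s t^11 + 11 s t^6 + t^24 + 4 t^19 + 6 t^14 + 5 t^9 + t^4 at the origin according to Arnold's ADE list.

The Hessian of f at 0 is [[0, 0], [0, 0]] with rank 0, so corank 2. A Groebner basis of the Jacobian ideal J(f) in C{s,t} is {t^3, s^2}; counting standard monomials gives mu = 6. Corank 2; j^3 = s^3 is a perfect cube, so E-series; the 4-jet and mu = 6 give E_6.

E_6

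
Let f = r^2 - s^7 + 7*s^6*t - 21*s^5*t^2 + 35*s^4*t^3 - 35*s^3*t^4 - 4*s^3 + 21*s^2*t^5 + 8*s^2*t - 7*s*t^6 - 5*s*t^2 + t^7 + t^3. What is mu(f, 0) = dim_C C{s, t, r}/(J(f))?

The Hessian of f at 0 is [[0, 0, 0], [0, 0, 0], [0, 0, 2]] with rank 1, so corank 2. A Groebner basis of the Jacobian ideal J(f) in C{s,t,r} is {128*s*t/7 + t^6 - 64*t^2/7, s*t^2 - t^3/2, s^2 - 3*s*t/2 + t^2/2, r}; counting standard monomials gives mu = 8. Corank 2; j^3 = -(s - t)*(2*s - t)^2 has shape L^2 M (L != M), so D-series; mu = 8 gives D_8.

8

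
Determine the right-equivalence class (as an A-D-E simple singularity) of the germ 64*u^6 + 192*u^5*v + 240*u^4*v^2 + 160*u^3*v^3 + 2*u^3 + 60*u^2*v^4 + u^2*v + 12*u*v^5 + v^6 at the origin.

The Hessian of f at 0 has rank 0. Corank 2; j^3 = u^2*(2*u + v) has shape L^2 M (L != M), so D-series; mu = 7 gives D_7.

D_{7}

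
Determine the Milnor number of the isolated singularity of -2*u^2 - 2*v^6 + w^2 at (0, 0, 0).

5

The Hessian of f at 0 has rank 2. Corank 1: A-series; mu = 5 gives A_5.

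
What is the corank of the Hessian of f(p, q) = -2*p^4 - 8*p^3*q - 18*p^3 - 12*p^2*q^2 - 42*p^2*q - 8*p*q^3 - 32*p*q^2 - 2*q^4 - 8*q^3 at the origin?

2

The Hessian at 0 is [[0, 0], [0, 0]] of rank 0; hence corank 2.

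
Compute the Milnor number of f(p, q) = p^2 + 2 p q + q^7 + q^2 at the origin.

6

The Hessian of f at 0 is [[2, 2], [2, 2]] with rank 1, so corank 1. A Groebner basis of the Jacobian ideal J(f) in C{p,q} is {q^6, p + q}; counting standard monomials gives mu = 6. Corank 1: A-series; mu = 6 gives A_6.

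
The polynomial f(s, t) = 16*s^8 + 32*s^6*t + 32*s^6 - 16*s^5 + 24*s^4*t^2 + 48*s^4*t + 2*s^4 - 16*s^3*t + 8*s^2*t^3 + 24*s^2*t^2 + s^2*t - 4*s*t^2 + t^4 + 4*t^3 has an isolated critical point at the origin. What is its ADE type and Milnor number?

Type D5, Milnor number mu = 5.

The Hessian of f at 0 has rank 0. Corank 2; j^3 = t*(s - 2*t)^2 has shape L^2 M (L != M), so D-series; mu = 5 gives D_5.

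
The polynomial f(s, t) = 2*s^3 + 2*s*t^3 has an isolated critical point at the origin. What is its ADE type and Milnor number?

Type E7, Milnor number mu = 7.

The Hessian of f at 0 is [[0, 0], [0, 0]] with rank 0, so corank 2. A Groebner basis of the Jacobian ideal J(f) in C{s,t} is {s^3, s*t^2, 3*s^2 + t^3}; counting standard monomials gives mu = 7. Corank 2; j^3 = 2*s^3 is a perfect cube, so E-series; the 4-jet and mu = 7 give E_7.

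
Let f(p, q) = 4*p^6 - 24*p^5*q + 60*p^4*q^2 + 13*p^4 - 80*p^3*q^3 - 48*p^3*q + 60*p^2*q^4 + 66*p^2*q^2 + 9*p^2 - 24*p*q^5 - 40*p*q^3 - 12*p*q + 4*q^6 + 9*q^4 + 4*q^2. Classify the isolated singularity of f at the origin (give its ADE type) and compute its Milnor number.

Type A_{3}, Milnor number mu = 3.

The Hessian of f at 0 is [[18, -12], [-12, 8]] with rank 1, so corank 1. A Groebner basis of the Jacobian ideal J(f) in C{p,q} is {q^3, p - 2*q/3}; counting standard monomials gives mu = 3. Corank 1: A-series; mu = 3 gives A_3.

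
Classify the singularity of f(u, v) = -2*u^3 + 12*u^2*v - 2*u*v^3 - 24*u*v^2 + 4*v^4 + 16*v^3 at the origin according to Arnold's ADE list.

The Hessian of f at 0 has rank 0. Corank 2; j^3 = -2*(u - 2*v)^3 is a perfect cube, so E-series; the 4-jet and mu = 7 give E_7.

E_7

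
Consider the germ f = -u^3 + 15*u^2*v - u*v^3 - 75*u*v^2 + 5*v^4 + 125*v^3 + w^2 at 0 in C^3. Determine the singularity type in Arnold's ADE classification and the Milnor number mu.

Type E_7, Milnor number mu = 7.

The Hessian of f at 0 has rank 1. Corank 2; j^3 = -(u - 5*v)^3 is a perfect cube, so E-series; the 4-jet and mu = 7 give E_7.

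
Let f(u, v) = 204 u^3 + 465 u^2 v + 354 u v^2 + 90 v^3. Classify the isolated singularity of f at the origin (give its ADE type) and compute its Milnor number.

The Hessian of f at 0 has rank 0. Corank 2; j^3 = 3*(4*u + 3*v)*(17*u^2 + 26*u*v + 10*v^2) splits into three distinct lines over C (the quadratic factor has nonzero discriminant), so D_4.

Type D_4, Milnor number mu = 4.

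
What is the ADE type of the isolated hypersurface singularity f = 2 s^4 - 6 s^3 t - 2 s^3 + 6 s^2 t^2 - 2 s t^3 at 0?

E7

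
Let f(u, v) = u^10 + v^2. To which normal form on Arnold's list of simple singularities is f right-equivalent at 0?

The Hessian of f at 0 has rank 1. Corank 1: A-series; mu = 9 gives A_9.

A9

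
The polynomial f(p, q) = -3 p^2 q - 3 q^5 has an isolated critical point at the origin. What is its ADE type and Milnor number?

Type D_6, Milnor number mu = 6.

The Hessian of f at 0 has rank 0. Corank 2; j^3 = -3*p^2*q has shape L^2 M (L != M), so D-series; mu = 6 gives D_6.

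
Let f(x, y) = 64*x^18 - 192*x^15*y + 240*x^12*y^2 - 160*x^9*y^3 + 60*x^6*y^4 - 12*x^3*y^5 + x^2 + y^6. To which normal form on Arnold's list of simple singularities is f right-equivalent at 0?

The Hessian of f at 0 has rank 1. Corank 1: A-series; mu = 5 gives A_5.

A5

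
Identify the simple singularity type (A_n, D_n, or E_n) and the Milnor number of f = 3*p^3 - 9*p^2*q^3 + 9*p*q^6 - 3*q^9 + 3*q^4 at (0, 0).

Type E_6, Milnor number mu = 6.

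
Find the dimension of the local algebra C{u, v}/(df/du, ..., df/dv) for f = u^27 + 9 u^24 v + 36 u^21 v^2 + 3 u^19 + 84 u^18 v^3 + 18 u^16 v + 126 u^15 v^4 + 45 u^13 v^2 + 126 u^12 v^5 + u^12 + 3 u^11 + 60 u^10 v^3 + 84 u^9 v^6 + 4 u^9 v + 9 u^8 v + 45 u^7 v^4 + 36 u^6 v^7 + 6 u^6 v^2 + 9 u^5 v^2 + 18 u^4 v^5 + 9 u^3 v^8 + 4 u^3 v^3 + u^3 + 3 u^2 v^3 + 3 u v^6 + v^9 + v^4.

6

The Hessian of f at 0 is [[0, 0], [0, 0]] with rank 0, so corank 2. A Groebner basis of the Jacobian ideal J(f) in C{u,v} is {v^3, u^2}; counting standard monomials gives mu = 6. Corank 2; j^3 = u^3 is a perfect cube, so E-series; the 4-jet and mu = 6 give E_6.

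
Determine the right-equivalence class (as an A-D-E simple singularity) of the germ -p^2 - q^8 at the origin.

A_7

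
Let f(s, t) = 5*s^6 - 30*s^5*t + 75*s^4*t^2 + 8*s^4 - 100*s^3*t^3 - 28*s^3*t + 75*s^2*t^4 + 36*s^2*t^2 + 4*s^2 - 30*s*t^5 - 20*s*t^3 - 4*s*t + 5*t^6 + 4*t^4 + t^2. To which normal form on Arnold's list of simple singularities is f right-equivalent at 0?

The Hessian of f at 0 has rank 1. Corank 1: A-series; mu = 5 gives A_5.

A5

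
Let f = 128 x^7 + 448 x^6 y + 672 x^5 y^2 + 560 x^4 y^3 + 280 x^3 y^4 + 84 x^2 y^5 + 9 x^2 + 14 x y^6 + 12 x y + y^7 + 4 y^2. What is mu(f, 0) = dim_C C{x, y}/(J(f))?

6

The Hessian of f at 0 has rank 1. Corank 1: A-series; mu = 6 gives A_6.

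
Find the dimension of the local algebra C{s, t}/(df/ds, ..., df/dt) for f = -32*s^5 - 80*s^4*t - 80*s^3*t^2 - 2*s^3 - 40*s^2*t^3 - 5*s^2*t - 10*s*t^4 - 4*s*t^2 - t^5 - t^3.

6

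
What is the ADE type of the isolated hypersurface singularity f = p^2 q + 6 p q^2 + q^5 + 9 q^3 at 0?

The Hessian of f at 0 has rank 0. Corank 2; j^3 = q*(p + 3*q)^2 has shape L^2 M (L != M), so D-series; mu = 6 gives D_6.

D_6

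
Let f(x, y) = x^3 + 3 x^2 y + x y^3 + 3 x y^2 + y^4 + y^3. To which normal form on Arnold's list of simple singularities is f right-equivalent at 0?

E_{7}

The Hessian of f at 0 has rank 0. Corank 2; j^3 = (x + y)^3 is a perfect cube, so E-series; the 4-jet and mu = 7 give E_7.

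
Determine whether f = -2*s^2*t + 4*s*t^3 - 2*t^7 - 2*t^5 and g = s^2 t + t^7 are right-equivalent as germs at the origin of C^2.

The Hessian of f at 0 has rank 0. Corank 2; j^3 = -2*s^2*t has shape L^2 M (L != M), so D-series; mu = 8 gives D_8. The Hessian of g at 0 has rank 0. Corank 2; j^3 = s^2*t has shape L^2 M (L != M), so D-series; mu = 8 gives D_8. Both have type D_8, hence right-equivalent.

Yes.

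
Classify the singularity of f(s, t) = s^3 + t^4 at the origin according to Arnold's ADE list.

The Hessian of f at 0 has rank 0. Corank 2; j^3 = s^3 is a perfect cube, so E-series; the 4-jet and mu = 6 give E_6.

E6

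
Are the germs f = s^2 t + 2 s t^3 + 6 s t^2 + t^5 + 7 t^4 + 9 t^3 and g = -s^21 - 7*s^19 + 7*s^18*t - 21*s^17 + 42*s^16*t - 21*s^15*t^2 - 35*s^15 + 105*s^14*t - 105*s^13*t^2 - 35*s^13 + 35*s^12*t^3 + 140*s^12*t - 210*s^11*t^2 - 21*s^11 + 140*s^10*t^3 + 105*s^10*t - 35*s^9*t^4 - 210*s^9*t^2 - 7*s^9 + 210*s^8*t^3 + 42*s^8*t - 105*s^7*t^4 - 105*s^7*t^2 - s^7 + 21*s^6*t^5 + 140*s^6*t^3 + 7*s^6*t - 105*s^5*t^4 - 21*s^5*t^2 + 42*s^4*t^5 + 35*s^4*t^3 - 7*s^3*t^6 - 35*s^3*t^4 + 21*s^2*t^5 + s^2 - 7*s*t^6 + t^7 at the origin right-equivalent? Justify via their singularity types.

The Hessian of f at 0 has rank 0. Corank 2; j^3 = t*(s + 3*t)^2 has shape L^2 M (L != M), so D-series; mu = 5 gives D_5. The Hessian of g at 0 has rank 1. Corank 1: A-series; mu = 6 gives A_6. f is D_5 but g is A_6, hence not right-equivalent.

No.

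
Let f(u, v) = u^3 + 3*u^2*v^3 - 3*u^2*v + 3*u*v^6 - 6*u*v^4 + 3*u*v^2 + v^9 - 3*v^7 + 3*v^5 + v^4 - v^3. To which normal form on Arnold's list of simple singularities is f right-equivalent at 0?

E_{6}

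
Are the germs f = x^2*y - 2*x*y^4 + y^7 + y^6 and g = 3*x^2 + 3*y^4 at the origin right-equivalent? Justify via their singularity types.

The Hessian of f at 0 has rank 0. Corank 2; j^3 = x^2*y has shape L^2 M (L != M), so D-series; mu = 7 gives D_7. The Hessian of g at 0 has rank 1. Corank 1: A-series; mu = 3 gives A_3. f is D_7 but g is A_3, hence not right-equivalent.

No.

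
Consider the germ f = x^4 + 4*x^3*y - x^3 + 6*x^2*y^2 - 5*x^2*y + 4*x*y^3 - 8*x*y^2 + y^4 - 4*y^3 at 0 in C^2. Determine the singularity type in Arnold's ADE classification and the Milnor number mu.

Type D5, Milnor number mu = 5.

The Hessian of f at 0 is [[0, 0], [0, 0]] with rank 0, so corank 2. A Groebner basis of the Jacobian ideal J(f) in C{x,y} is {x*y^2 - x*y/2 - y^2, x*y/4 + y^3 + y^2/2, x^2 + 3*x*y + 2*y^2}; counting standard monomials gives mu = 5. Corank 2; j^3 = -(x + y)*(x + 2*y)^2 has shape L^2 M (L != M), so D-series; mu = 5 gives D_5.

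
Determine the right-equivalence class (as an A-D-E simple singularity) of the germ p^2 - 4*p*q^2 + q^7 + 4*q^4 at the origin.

A6

The Hessian of f at 0 has rank 1. Corank 1: A-series; mu = 6 gives A_6.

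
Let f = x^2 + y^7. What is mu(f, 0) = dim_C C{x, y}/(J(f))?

6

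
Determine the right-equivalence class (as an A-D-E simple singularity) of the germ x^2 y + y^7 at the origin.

D_{8}

The Hessian of f at 0 is [[0, 0], [0, 0]] with rank 0, so corank 2. A Groebner basis of the Jacobian ideal J(f) in C{x,y} is {x^2/7 + y^6, x^3, x*y}; counting standard monomials gives mu = 8. Corank 2; j^3 = x^2*y has shape L^2 M (L != M), so D-series; mu = 8 gives D_8.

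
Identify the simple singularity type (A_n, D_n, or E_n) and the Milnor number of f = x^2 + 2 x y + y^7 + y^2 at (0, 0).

Type A_{6}, Milnor number mu = 6.

The Hessian of f at 0 has rank 1. Corank 1: A-series; mu = 6 gives A_6.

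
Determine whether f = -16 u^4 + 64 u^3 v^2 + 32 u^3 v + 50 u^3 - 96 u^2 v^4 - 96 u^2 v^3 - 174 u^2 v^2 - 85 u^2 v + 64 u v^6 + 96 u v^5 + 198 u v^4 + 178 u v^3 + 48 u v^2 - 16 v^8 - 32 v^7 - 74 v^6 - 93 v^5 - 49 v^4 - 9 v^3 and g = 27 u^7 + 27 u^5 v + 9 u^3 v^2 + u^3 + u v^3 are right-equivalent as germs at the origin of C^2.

No.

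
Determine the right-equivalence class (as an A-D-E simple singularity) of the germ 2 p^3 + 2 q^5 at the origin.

The Hessian of f at 0 is [[0, 0], [0, 0]] with rank 0, so corank 2. A Groebner basis of the Jacobian ideal J(f) in C{p,q} is {q^4, p^2}; counting standard monomials gives mu = 8. Corank 2; j^3 = 2*p^3 is a perfect cube, so E-series; the 5-jet and mu = 8 give E_8.

E_{8}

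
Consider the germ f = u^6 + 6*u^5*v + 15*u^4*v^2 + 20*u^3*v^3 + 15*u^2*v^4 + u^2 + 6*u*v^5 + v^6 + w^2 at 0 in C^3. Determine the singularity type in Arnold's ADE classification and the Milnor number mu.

Type A5, Milnor number mu = 5.

The Hessian of f at 0 has rank 2. Corank 1: A-series; mu = 5 gives A_5.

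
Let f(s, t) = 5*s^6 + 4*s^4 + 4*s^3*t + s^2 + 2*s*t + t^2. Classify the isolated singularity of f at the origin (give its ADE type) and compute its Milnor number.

Type A_5, Milnor number mu = 5.

The Hessian of f at 0 has rank 1. Corank 1: A-series; mu = 5 gives A_5.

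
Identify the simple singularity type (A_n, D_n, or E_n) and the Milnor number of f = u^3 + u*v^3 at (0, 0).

The Hessian of f at 0 has rank 0. Corank 2; j^3 = u^3 is a perfect cube, so E-series; the 4-jet and mu = 7 give E_7.

Type E7, Milnor number mu = 7.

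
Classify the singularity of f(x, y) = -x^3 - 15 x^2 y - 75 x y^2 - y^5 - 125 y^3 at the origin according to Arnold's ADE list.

The Hessian of f at 0 has rank 0. Corank 2; j^3 = -(x + 5*y)^3 is a perfect cube, so E-series; the 5-jet and mu = 8 give E_8.

E_{8}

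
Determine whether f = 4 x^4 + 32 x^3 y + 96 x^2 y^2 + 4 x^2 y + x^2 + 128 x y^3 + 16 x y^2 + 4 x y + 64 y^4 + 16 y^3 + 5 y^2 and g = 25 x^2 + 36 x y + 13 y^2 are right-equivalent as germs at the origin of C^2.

Yes.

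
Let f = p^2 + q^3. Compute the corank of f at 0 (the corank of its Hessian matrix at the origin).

The Hessian at 0 is [[2, 0], [0, 0]] of rank 1; hence corank 1.

1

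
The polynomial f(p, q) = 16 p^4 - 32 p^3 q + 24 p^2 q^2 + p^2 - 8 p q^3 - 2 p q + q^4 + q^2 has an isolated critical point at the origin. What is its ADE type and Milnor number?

The Hessian of f at 0 has rank 1. Corank 1: A-series; mu = 3 gives A_3.

Type A_3, Milnor number mu = 3.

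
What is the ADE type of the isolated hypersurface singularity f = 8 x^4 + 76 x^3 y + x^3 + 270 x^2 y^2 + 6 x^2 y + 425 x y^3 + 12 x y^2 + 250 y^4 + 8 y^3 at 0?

E7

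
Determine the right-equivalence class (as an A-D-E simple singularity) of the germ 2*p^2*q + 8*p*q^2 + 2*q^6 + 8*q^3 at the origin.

D7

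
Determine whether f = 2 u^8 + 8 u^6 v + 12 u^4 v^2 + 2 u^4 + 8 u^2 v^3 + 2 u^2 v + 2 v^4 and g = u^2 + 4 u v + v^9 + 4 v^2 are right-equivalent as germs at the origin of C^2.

The Hessian of f at 0 has rank 0. Corank 2; j^3 = 2*u^2*v has shape L^2 M (L != M), so D-series; mu = 5 gives D_5. The Hessian of g at 0 has rank 1. Corank 1: A-series; mu = 8 gives A_8. f is D_5 but g is A_8, hence not right-equivalent.

No.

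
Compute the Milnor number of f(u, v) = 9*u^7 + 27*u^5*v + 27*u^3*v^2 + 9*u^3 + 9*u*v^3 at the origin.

7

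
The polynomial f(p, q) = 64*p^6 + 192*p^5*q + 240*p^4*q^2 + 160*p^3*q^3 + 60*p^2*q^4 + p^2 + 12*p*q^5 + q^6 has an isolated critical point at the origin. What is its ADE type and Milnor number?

Type A5, Milnor number mu = 5.

The Hessian of f at 0 has rank 1. Corank 1: A-series; mu = 5 gives A_5.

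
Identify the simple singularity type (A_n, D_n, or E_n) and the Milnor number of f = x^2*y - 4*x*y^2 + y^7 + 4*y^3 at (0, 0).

Type D_8, Milnor number mu = 8.

The Hessian of f at 0 has rank 0. Corank 2; j^3 = y*(x - 2*y)^2 has shape L^2 M (L != M), so D-series; mu = 8 gives D_8.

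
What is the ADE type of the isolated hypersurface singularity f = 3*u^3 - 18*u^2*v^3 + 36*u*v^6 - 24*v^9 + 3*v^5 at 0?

The Hessian of f at 0 is [[0, 0], [0, 0]] with rank 0, so corank 2. A Groebner basis of the Jacobian ideal J(f) in C{u,v} is {-u^2/4 + u*v^3, v^4, u^3, u^2*v}; counting standard monomials gives mu = 8. Corank 2; j^3 = 3*u^3 is a perfect cube, so E-series; the 5-jet and mu = 8 give E_8.

E_8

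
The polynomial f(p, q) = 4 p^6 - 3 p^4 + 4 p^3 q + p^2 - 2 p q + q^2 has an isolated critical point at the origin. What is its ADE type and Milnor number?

Type A_3, Milnor number mu = 3.

The Hessian of f at 0 has rank 1. Corank 1: A-series; mu = 3 gives A_3.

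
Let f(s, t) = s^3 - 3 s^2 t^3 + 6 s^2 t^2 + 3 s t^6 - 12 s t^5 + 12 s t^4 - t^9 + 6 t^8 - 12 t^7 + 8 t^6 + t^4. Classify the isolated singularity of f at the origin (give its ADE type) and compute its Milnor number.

The Hessian of f at 0 is [[0, 0], [0, 0]] with rank 0, so corank 2. A Groebner basis of the Jacobian ideal J(f) in C{s,t} is {s^3, s^2*t, s^2/4 + s*t^2, t^3}; counting standard monomials gives mu = 6. Corank 2; j^3 = s^3 is a perfect cube, so E-series; the 4-jet and mu = 6 give E_6.

Type E_6, Milnor number mu = 6.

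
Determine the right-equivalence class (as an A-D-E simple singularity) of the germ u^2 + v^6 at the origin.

A_5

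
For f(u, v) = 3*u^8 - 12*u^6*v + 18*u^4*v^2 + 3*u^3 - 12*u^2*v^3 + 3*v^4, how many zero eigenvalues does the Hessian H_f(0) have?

Hessian at 0 has rank 0.

2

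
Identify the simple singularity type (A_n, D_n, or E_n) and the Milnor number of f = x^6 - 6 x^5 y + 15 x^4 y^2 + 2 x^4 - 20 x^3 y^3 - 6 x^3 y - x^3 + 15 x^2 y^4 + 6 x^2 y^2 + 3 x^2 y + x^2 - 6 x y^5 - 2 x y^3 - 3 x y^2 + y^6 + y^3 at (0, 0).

Type A_2, Milnor number mu = 2.

The Hessian of f at 0 has rank 1. Corank 1: A-series; mu = 2 gives A_2.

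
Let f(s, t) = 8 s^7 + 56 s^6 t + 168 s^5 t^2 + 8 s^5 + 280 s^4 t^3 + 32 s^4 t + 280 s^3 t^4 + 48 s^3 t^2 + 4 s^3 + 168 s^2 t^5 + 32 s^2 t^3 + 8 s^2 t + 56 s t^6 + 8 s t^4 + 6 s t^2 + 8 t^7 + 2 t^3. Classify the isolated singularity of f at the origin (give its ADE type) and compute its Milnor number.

Type D4, Milnor number mu = 4.

The Hessian of f at 0 has rank 0. Corank 2; j^3 = 2*(s + t)*(2*s^2 + 2*s*t + t^2) splits into three distinct lines over C (the quadratic factor has nonzero discriminant), so D_4.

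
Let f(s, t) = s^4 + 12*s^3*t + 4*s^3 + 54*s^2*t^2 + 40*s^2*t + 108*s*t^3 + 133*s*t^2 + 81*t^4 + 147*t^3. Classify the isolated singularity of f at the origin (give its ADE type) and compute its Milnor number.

The Hessian of f at 0 is [[0, 0], [0, 0]] with rank 0, so corank 2. A Groebner basis of the Jacobian ideal J(f) in C{s,t} is {s*t^2 + 14*s*t + 49*t^2, -4*s*t + t^3 - 14*t^2, s^2 + 13*s*t/2 + 21*t^2/2}; counting standard monomials gives mu = 5. Corank 2; j^3 = (s + 3*t)*(2*s + 7*t)^2 has shape L^2 M (L != M), so D-series; mu = 5 gives D_5.

Type D_{5}, Milnor number mu = 5.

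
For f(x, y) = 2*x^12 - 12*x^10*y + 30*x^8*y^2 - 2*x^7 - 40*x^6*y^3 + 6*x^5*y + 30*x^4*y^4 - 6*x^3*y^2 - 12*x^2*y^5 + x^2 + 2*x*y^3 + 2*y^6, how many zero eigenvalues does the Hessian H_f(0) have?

1

The Hessian at 0 is [[2, 0], [0, 0]] of rank 1; hence corank 1.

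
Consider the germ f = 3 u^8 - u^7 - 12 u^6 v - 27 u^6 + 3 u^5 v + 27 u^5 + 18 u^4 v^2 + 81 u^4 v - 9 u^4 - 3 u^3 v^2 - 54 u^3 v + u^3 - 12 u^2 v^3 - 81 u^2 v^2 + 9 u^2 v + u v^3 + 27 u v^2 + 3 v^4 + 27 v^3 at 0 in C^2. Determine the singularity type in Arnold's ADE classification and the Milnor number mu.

Type E7, Milnor number mu = 7.

The Hessian of f at 0 has rank 0. Corank 2; j^3 = (u + 3*v)^3 is a perfect cube, so E-series; the 4-jet and mu = 7 give E_7.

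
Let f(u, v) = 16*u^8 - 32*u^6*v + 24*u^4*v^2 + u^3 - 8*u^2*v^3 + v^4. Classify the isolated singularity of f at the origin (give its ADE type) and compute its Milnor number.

The Hessian of f at 0 is [[0, 0], [0, 0]] with rank 0, so corank 2. A Groebner basis of the Jacobian ideal J(f) in C{u,v} is {v^3, u^2}; counting standard monomials gives mu = 6. Corank 2; j^3 = u^3 is a perfect cube, so E-series; the 4-jet and mu = 6 give E_6.

Type E_{6}, Milnor number mu = 6.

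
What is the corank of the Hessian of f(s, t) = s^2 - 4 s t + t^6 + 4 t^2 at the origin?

Hessian at 0 has rank 1.

1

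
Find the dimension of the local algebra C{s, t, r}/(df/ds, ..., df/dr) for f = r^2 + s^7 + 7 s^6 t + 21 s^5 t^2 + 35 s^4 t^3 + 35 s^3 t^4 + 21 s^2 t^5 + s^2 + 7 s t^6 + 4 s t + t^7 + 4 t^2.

6

The Hessian of f at 0 has rank 2. Corank 1: A-series; mu = 6 gives A_6.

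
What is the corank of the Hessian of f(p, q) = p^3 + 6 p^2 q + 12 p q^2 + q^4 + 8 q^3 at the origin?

2

The Hessian at 0 is [[0, 0], [0, 0]] of rank 0; hence corank 2.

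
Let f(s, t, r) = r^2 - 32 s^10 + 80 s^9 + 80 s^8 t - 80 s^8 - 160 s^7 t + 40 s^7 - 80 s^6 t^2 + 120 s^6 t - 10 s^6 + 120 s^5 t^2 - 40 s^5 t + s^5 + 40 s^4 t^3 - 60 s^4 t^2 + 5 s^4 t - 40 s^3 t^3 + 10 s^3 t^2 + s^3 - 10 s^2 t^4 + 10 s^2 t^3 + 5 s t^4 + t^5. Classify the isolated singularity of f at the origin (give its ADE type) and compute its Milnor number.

The Hessian of f at 0 has rank 1. Corank 2; j^3 = s^3 is a perfect cube, so E-series; the 5-jet and mu = 8 give E_8.

Type E_{8}, Milnor number mu = 8.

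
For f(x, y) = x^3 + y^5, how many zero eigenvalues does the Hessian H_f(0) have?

2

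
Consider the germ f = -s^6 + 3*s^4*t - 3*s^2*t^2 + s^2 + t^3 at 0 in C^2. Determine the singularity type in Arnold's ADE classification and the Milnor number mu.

Type A2, Milnor number mu = 2.

The Hessian of f at 0 has rank 1. Corank 1: A-series; mu = 2 gives A_2.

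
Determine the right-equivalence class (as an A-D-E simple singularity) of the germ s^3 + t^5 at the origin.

E8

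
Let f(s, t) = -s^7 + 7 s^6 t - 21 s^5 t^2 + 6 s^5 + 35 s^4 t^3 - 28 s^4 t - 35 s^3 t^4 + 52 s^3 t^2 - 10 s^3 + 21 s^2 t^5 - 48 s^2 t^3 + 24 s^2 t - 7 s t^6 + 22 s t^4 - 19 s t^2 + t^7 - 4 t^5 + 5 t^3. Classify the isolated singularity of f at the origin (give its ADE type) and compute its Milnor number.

The Hessian of f at 0 has rank 0. Corank 2; j^3 = -(s - t)*(10*s^2 - 14*s*t + 5*t^2) splits into three distinct lines over C (the quadratic factor has nonzero discriminant), so D_4.

Type D_{4}, Milnor number mu = 4.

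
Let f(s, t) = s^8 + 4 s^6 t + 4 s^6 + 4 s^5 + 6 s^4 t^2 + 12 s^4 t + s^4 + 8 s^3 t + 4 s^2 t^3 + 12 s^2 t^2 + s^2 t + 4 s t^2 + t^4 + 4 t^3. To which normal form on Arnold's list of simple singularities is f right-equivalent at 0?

D_5

The Hessian of f at 0 is [[0, 0], [0, 0]] with rank 0, so corank 2. A Groebner basis of the Jacobian ideal J(f) in C{s,t} is {s*t^2 - s*t/4 - t^2/2, s*t/8 + t^3 + t^2/4, s^2 + 7*s*t/2 + 3*t^2}; counting standard monomials gives mu = 5. Corank 2; j^3 = t*(s + 2*t)^2 has shape L^2 M (L != M), so D-series; mu = 5 gives D_5.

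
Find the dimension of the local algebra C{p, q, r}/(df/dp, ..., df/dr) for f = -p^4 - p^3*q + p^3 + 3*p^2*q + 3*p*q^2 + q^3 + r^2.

The Hessian of f at 0 has rank 1. Corank 2; j^3 = (p + q)^3 is a perfect cube, so E-series; the 4-jet and mu = 7 give E_7.

7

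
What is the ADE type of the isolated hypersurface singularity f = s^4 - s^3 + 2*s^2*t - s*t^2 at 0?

D_5

The Hessian of f at 0 is [[0, 0], [0, 0]] with rank 0, so corank 2. A Groebner basis of the Jacobian ideal J(f) in C{s,t} is {s*t^2 + s*t/4 - t^2/4, s*t/4 + t^3 - t^2/4, s^2 - s*t}; counting standard monomials gives mu = 5. Corank 2; j^3 = -s*(s - t)^2 has shape L^2 M (L != M), so D-series; mu = 5 gives D_5.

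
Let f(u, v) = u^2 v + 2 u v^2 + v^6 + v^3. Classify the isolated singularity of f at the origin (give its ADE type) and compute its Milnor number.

The Hessian of f at 0 has rank 0. Corank 2; j^3 = v*(u + v)^2 has shape L^2 M (L != M), so D-series; mu = 7 gives D_7.

Type D_7, Milnor number mu = 7.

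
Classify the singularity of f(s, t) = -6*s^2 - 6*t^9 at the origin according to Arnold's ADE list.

A_8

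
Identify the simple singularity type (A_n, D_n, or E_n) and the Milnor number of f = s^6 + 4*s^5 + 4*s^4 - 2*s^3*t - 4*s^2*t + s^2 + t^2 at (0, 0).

Type A1, Milnor number mu = 1.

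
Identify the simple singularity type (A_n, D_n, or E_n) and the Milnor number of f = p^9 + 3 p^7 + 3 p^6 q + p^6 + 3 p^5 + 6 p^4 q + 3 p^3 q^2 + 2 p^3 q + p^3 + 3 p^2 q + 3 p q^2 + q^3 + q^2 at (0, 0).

The Hessian of f at 0 is [[0, 0], [0, 2]] with rank 1, so corank 1. A Groebner basis of the Jacobian ideal J(f) in C{p,q} is {p^2, q}; counting standard monomials gives mu = 2. Corank 1: A-series; mu = 2 gives A_2.

Type A2, Milnor number mu = 2.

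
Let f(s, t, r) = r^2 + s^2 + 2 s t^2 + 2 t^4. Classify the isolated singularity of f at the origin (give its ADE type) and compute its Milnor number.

The Hessian of f at 0 has rank 2. Corank 1: A-series; mu = 3 gives A_3.

Type A_3, Milnor number mu = 3.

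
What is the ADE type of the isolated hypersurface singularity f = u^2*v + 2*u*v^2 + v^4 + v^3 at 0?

The Hessian of f at 0 has rank 0. Corank 2; j^3 = v*(u + v)^2 has shape L^2 M (L != M), so D-series; mu = 5 gives D_5.

D_5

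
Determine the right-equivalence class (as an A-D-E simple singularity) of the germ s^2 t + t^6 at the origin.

D_{7}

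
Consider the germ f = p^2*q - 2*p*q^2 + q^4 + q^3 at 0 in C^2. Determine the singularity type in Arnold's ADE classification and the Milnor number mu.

Type D5, Milnor number mu = 5.

The Hessian of f at 0 has rank 0. Corank 2; j^3 = q*(p - q)^2 has shape L^2 M (L != M), so D-series; mu = 5 gives D_5.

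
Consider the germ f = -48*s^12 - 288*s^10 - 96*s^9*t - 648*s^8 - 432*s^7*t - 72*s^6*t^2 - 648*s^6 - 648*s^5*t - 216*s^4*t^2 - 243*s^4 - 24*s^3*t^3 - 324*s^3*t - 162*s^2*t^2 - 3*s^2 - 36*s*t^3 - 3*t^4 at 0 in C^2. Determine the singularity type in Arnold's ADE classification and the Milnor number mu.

The Hessian of f at 0 has rank 1. Corank 1: A-series; mu = 3 gives A_3.

Type A_{3}, Milnor number mu = 3.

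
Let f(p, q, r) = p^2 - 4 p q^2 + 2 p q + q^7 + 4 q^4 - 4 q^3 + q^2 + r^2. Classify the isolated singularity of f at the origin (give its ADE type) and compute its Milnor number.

The Hessian of f at 0 is [[2, 2, 0], [2, 2, 0], [0, 0, 2]] with rank 2, so corank 1. A Groebner basis of the Jacobian ideal J(f) in C{p,q,r} is {p^3 + 3*p^2*q + 3*p^2/2 + 2*p*q + p/4 + q/4, -p/2 + q^2 - q/2, r}; counting standard monomials gives mu = 6. Corank 1: A-series; mu = 6 gives A_6.

Type A_6, Milnor number mu = 6.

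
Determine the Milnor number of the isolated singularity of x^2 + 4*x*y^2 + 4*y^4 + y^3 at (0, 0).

2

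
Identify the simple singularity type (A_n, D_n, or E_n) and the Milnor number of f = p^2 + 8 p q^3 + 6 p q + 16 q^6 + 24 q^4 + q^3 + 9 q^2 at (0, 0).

The Hessian of f at 0 is [[2, 6], [6, 18]] with rank 1, so corank 1. A Groebner basis of the Jacobian ideal J(f) in C{p,q} is {q^2, p + 3*q}; counting standard monomials gives mu = 2. Corank 1: A-series; mu = 2 gives A_2.

Type A_{2}, Milnor number mu = 2.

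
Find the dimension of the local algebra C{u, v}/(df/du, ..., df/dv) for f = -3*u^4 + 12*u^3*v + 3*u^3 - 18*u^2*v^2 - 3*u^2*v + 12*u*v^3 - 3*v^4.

5

The Hessian of f at 0 has rank 0. Corank 2; j^3 = 3*u^2*(u - v) has shape L^2 M (L != M), so D-series; mu = 5 gives D_5.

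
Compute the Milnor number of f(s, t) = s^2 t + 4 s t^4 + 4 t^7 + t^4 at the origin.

5

The Hessian of f at 0 has rank 0. Corank 2; j^3 = s^2*t has shape L^2 M (L != M), so D-series; mu = 5 gives D_5.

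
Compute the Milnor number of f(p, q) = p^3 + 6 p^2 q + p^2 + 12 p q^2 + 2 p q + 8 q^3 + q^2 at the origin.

2

The Hessian of f at 0 is [[2, 2], [2, 2]] with rank 1, so corank 1. A Groebner basis of the Jacobian ideal J(f) in C{p,q} is {q^2, p + q}; counting standard monomials gives mu = 2. Corank 1: A-series; mu = 2 gives A_2.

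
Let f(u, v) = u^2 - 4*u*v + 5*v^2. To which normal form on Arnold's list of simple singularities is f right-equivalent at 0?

A_{1}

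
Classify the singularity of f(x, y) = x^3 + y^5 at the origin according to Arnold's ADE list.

E_8

The Hessian of f at 0 is [[0, 0], [0, 0]] with rank 0, so corank 2. A Groebner basis of the Jacobian ideal J(f) in C{x,y} is {y^4, x^2}; counting standard monomials gives mu = 8. Corank 2; j^3 = x^3 is a perfect cube, so E-series; the 5-jet and mu = 8 give E_8.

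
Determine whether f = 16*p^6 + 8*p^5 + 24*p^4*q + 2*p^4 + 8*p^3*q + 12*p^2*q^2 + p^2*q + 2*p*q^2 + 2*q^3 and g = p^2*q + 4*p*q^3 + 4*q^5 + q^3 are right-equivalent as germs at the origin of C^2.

Yes.

The Hessian of f at 0 has rank 0. Corank 2; j^3 = q*(p^2 + 2*p*q + 2*q^2) splits into three distinct lines over C (the quadratic factor has nonzero discriminant), so D_4. The Hessian of g at 0 has rank 0. Corank 2; j^3 = q*(p^2 + q^2) splits into three distinct lines over C (the quadratic factor has nonzero discriminant), so D_4. Both have type D_4, hence right-equivalent.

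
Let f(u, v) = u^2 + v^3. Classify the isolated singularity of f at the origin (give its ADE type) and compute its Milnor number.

Type A2, Milnor number mu = 2.

The Hessian of f at 0 is [[2, 0], [0, 0]] with rank 1, so corank 1. A Groebner basis of the Jacobian ideal J(f) in C{u,v} is {v^2, u}; counting standard monomials gives mu = 2. Corank 1: A-series; mu = 2 gives A_2.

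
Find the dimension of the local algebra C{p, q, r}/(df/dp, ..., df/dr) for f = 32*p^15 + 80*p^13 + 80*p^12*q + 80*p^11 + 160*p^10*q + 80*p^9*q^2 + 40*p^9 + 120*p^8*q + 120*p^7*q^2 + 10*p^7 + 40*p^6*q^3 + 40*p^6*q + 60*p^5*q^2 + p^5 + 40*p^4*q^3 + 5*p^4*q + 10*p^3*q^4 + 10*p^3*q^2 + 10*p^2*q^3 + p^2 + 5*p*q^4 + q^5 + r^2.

4

The Hessian of f at 0 has rank 2. Corank 1: A-series; mu = 4 gives A_4.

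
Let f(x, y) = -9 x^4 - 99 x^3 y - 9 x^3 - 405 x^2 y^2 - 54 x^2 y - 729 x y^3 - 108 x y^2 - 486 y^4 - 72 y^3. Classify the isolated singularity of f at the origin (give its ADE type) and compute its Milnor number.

The Hessian of f at 0 has rank 0. Corank 2; j^3 = -9*(x + 2*y)^3 is a perfect cube, so E-series; the 4-jet and mu = 7 give E_7.

Type E_{7}, Milnor number mu = 7.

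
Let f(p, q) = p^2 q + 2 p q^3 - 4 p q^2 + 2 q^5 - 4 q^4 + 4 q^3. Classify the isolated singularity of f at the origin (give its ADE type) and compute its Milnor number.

Type D6, Milnor number mu = 6.

The Hessian of f at 0 has rank 0. Corank 2; j^3 = q*(p - 2*q)^2 has shape L^2 M (L != M), so D-series; mu = 6 gives D_6.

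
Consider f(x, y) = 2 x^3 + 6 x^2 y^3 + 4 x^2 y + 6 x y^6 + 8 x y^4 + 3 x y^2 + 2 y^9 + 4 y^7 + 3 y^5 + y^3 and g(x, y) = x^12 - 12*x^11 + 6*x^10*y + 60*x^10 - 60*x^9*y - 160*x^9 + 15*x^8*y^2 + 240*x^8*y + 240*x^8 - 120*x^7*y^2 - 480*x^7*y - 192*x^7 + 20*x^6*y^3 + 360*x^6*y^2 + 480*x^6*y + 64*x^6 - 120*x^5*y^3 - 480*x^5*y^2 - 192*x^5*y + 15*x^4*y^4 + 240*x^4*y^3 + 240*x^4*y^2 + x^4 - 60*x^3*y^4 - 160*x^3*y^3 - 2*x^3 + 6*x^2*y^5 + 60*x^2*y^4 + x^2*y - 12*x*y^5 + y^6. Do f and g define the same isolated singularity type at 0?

The Hessian of f at 0 has rank 0. Corank 2; j^3 = (x + y)*(2*x^2 + 2*x*y + y^2) splits into three distinct lines over C (the quadratic factor has nonzero discriminant), so D_4. The Hessian of g at 0 has rank 0. Corank 2; j^3 = -x^2*(2*x - y) has shape L^2 M (L != M), so D-series; mu = 7 gives D_7. f is D_4 but g is D_7, hence not right-equivalent.

No.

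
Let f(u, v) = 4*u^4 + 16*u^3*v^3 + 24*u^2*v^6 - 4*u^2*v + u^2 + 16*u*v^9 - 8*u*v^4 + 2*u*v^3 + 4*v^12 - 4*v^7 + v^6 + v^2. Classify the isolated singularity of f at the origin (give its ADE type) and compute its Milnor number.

Type A_{1}, Milnor number mu = 1.

The Hessian of f at 0 is [[2, 0], [0, 2]] with rank 2, so corank 0. A Groebner basis of the Jacobian ideal J(f) in C{u,v} is {u, v}; counting standard monomials gives mu = 1. Corank 0: nondegenerate Morse point, so A_1.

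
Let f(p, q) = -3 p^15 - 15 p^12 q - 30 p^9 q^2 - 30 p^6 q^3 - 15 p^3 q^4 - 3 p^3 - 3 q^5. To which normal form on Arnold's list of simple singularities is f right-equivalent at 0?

E_8

The Hessian of f at 0 has rank 0. Corank 2; j^3 = -3*p^3 is a perfect cube, so E-series; the 5-jet and mu = 8 give E_8.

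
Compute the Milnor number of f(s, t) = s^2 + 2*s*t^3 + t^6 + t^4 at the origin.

The Hessian of f at 0 is [[2, 0], [0, 0]] with rank 1, so corank 1. A Groebner basis of the Jacobian ideal J(f) in C{s,t} is {t^3, s}; counting standard monomials gives mu = 3. Corank 1: A-series; mu = 3 gives A_3.

3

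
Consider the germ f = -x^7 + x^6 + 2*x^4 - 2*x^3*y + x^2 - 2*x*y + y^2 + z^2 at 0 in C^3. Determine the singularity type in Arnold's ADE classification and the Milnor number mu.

Type A_{6}, Milnor number mu = 6.

The Hessian of f at 0 has rank 2. Corank 1: A-series; mu = 6 gives A_6.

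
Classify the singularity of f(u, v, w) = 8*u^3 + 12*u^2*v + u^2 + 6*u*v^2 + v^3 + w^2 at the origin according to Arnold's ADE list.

A_{2}

The Hessian of f at 0 is [[2, 0, 0], [0, 0, 0], [0, 0, 2]] with rank 2, so corank 1. A Groebner basis of the Jacobian ideal J(f) in C{u,v,w} is {v^2, u, w}; counting standard monomials gives mu = 2. Corank 1: A-series; mu = 2 gives A_2.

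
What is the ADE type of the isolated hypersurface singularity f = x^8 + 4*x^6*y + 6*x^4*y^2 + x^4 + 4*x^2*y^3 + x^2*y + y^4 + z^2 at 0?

D_5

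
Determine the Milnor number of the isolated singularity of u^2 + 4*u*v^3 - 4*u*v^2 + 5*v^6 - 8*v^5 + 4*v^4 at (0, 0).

5

The Hessian of f at 0 is [[2, 0], [0, 0]] with rank 1, so corank 1. A Groebner basis of the Jacobian ideal J(f) in C{u,v} is {u*v^2 + u*v + u - 2*v^2, u/2 + v^3 - v^2, u^2 + 2*u*v + 2*u - 4*v^2}; counting standard monomials gives mu = 5. Corank 1: A-series; mu = 5 gives A_5.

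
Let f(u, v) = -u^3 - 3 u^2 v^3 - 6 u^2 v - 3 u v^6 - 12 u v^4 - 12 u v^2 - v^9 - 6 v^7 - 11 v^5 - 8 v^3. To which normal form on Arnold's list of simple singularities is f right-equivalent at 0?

E_{8}

The Hessian of f at 0 has rank 0. Corank 2; j^3 = -(u + 2*v)^3 is a perfect cube, so E-series; the 5-jet and mu = 8 give E_8.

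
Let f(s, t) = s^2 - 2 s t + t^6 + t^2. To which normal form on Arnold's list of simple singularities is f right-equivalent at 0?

The Hessian of f at 0 has rank 1. Corank 1: A-series; mu = 5 gives A_5.

A5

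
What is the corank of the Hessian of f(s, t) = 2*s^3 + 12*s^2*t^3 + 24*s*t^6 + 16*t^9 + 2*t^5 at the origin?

2

Hessian at 0 has rank 0.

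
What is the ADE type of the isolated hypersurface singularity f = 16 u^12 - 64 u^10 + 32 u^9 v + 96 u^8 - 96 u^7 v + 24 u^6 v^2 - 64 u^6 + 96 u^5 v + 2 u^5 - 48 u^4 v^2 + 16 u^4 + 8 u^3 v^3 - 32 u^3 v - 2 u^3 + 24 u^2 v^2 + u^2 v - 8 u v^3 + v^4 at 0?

D5

The Hessian of f at 0 is [[0, 0], [0, 0]] with rank 0, so corank 2. A Groebner basis of the Jacobian ideal J(f) in C{u,v} is {u*v^2, u*v/8 + v^3, u^2 - u*v/2}; counting standard monomials gives mu = 5. Corank 2; j^3 = -u^2*(2*u - v) has shape L^2 M (L != M), so D-series; mu = 5 gives D_5.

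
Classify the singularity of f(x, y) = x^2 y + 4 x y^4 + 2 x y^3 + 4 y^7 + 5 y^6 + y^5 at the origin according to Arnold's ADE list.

The Hessian of f at 0 has rank 0. Corank 2; j^3 = x^2*y has shape L^2 M (L != M), so D-series; mu = 7 gives D_7.

D7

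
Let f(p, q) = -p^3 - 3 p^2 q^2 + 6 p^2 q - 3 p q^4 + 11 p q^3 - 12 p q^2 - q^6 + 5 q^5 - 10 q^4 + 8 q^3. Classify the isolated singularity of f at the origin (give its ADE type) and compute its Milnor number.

The Hessian of f at 0 has rank 0. Corank 2; j^3 = -(p - 2*q)^3 is a perfect cube, so E-series; the 4-jet and mu = 7 give E_7.

Type E_7, Milnor number mu = 7.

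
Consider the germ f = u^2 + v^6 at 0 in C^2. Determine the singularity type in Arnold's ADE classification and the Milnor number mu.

Type A_{5}, Milnor number mu = 5.

The Hessian of f at 0 is [[2, 0], [0, 0]] with rank 1, so corank 1. A Groebner basis of the Jacobian ideal J(f) in C{u,v} is {v^5, u}; counting standard monomials gives mu = 5. Corank 1: A-series; mu = 5 gives A_5.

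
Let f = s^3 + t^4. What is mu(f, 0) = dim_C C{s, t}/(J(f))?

The Hessian of f at 0 has rank 0. Corank 2; j^3 = s^3 is a perfect cube, so E-series; the 4-jet and mu = 6 give E_6.

6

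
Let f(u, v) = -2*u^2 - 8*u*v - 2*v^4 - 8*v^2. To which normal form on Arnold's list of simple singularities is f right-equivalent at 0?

A_3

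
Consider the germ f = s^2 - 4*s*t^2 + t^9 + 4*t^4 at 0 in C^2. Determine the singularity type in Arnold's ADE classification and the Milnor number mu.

The Hessian of f at 0 has rank 1. Corank 1: A-series; mu = 8 gives A_8.

Type A_8, Milnor number mu = 8.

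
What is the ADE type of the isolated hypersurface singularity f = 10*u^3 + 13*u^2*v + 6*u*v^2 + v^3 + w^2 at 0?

The Hessian of f at 0 has rank 1. Corank 2; j^3 = (2*u + v)*(5*u^2 + 4*u*v + v^2) splits into three distinct lines over C (the quadratic factor has nonzero discriminant), so D_4.

D_4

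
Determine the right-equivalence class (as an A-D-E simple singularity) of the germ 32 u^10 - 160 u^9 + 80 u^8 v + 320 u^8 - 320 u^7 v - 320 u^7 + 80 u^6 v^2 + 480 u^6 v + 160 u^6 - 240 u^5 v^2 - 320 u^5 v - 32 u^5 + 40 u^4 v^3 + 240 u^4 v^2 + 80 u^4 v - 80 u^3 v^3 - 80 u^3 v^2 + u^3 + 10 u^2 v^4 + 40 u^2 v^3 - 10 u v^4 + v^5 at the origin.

E8

The Hessian of f at 0 is [[0, 0], [0, 0]] with rank 0, so corank 2. A Groebner basis of the Jacobian ideal J(f) in C{u,v} is {v^5, u*v^3 - v^4/8, u^2}; counting standard monomials gives mu = 8. Corank 2; j^3 = u^3 is a perfect cube, so E-series; the 5-jet and mu = 8 give E_8.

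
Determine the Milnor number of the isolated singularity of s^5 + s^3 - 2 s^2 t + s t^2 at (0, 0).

The Hessian of f at 0 has rank 0. Corank 2; j^3 = s*(s - t)^2 has shape L^2 M (L != M), so D-series; mu = 6 gives D_6.

6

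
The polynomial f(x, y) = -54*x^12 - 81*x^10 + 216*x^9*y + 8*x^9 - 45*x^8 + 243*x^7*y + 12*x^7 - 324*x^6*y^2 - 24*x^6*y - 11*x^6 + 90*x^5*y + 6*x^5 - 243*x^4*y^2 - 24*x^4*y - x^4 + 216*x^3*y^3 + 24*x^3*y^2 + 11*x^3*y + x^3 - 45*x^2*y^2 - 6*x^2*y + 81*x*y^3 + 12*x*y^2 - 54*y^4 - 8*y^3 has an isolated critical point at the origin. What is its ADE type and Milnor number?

Type E_{7}, Milnor number mu = 7.

The Hessian of f at 0 has rank 0. Corank 2; j^3 = (x - 2*y)^3 is a perfect cube, so E-series; the 4-jet and mu = 7 give E_7.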